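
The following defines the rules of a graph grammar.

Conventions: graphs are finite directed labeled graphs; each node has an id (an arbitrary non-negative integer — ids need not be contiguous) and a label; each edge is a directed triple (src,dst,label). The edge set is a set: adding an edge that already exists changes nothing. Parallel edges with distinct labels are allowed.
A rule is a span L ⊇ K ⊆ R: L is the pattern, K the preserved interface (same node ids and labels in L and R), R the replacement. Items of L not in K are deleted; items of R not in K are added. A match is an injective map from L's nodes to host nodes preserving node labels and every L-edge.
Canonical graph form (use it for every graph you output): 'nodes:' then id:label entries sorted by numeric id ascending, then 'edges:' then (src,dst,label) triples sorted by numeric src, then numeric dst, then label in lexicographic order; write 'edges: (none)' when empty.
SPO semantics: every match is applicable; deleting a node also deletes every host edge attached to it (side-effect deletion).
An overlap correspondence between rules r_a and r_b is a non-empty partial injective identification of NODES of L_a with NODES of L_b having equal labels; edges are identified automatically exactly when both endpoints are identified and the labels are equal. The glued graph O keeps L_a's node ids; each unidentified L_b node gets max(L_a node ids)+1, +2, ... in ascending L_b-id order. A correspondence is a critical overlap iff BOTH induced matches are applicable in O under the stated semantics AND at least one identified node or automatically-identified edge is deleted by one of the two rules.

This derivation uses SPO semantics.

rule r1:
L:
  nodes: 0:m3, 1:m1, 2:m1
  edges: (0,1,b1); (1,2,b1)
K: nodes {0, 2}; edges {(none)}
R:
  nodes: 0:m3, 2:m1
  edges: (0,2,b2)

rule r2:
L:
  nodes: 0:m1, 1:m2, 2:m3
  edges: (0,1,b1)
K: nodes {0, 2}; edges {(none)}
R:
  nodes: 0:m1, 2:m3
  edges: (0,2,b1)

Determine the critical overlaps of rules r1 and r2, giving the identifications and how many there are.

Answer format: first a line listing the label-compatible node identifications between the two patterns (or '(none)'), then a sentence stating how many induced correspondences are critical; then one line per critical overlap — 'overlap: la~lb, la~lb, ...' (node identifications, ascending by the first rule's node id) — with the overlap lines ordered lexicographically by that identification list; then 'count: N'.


label-compatible node identifications between L(r1) and L(r2): 0~2, 1~0, 2~0
2 of the induced correspondences are critical overlaps of r1 and r2.
overlap: 0~2, 1~0
overlap: 1~0
count: 2


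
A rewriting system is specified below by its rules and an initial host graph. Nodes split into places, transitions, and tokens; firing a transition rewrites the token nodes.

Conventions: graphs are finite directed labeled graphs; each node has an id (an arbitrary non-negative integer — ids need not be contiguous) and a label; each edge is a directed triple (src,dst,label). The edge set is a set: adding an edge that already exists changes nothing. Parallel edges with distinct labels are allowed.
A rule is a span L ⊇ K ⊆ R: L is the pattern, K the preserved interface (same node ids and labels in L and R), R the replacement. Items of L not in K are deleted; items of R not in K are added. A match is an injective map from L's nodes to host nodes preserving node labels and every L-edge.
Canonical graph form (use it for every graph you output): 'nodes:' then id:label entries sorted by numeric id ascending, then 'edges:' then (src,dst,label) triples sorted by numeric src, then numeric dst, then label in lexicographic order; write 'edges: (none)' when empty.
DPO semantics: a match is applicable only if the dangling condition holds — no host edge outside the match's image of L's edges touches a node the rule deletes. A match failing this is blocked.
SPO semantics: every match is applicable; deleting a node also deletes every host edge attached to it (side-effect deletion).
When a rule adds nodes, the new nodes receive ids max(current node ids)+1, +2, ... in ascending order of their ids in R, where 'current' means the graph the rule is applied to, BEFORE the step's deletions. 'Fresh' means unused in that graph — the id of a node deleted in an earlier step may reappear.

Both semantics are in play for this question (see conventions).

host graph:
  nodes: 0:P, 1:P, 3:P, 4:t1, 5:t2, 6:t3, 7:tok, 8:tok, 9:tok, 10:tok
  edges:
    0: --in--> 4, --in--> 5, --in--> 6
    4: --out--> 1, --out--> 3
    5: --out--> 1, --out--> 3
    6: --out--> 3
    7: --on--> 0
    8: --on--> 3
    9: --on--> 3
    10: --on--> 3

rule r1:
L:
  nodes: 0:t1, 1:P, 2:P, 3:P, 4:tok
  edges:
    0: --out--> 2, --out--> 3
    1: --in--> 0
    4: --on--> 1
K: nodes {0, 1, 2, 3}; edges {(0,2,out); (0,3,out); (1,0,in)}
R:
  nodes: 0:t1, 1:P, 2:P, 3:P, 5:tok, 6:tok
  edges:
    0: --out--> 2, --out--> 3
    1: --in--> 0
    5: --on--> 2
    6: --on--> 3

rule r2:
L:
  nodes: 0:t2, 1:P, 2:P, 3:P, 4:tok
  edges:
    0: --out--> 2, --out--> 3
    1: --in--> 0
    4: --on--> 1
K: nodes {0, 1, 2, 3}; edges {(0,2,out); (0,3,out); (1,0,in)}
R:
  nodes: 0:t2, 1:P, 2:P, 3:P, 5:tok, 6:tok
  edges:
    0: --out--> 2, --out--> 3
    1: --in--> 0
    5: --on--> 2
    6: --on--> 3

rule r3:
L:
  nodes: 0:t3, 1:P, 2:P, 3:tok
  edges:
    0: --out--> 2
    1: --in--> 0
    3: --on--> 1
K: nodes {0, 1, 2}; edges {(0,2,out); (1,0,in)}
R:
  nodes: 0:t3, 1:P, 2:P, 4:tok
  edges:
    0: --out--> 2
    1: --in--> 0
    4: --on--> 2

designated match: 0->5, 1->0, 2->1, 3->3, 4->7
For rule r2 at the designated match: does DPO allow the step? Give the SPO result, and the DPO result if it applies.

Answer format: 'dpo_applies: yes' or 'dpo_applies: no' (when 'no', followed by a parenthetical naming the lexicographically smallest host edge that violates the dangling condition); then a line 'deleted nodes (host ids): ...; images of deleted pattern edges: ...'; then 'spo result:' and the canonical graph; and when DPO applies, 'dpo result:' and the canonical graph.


dpo_applies: yes
deleted nodes (host ids): 7; images of deleted pattern edges: (7,0,on)
spo result:
nodes: 0:P, 1:P, 3:P, 4:t1, 5:t2, 6:t3, 8:tok, 9:tok, 10:tok, 11:tok, 12:tok
edges: (0,4,in); (0,5,in); (0,6,in); (4,1,out); (4,3,out); (5,1,out); (5,3,out); (6,3,out); (8,3,on); (9,3,on); (10,3,on); (11,1,on); (12,3,on)
dpo result:
nodes: 0:P, 1:P, 3:P, 4:t1, 5:t2, 6:t3, 8:tok, 9:tok, 10:tok, 11:tok, 12:tok
edges: (0,4,in); (0,5,in); (0,6,in); (4,1,out); (4,3,out); (5,1,out); (5,3,out); (6,3,out); (8,3,on); (9,3,on); (10,3,on); (11,1,on); (12,3,on)


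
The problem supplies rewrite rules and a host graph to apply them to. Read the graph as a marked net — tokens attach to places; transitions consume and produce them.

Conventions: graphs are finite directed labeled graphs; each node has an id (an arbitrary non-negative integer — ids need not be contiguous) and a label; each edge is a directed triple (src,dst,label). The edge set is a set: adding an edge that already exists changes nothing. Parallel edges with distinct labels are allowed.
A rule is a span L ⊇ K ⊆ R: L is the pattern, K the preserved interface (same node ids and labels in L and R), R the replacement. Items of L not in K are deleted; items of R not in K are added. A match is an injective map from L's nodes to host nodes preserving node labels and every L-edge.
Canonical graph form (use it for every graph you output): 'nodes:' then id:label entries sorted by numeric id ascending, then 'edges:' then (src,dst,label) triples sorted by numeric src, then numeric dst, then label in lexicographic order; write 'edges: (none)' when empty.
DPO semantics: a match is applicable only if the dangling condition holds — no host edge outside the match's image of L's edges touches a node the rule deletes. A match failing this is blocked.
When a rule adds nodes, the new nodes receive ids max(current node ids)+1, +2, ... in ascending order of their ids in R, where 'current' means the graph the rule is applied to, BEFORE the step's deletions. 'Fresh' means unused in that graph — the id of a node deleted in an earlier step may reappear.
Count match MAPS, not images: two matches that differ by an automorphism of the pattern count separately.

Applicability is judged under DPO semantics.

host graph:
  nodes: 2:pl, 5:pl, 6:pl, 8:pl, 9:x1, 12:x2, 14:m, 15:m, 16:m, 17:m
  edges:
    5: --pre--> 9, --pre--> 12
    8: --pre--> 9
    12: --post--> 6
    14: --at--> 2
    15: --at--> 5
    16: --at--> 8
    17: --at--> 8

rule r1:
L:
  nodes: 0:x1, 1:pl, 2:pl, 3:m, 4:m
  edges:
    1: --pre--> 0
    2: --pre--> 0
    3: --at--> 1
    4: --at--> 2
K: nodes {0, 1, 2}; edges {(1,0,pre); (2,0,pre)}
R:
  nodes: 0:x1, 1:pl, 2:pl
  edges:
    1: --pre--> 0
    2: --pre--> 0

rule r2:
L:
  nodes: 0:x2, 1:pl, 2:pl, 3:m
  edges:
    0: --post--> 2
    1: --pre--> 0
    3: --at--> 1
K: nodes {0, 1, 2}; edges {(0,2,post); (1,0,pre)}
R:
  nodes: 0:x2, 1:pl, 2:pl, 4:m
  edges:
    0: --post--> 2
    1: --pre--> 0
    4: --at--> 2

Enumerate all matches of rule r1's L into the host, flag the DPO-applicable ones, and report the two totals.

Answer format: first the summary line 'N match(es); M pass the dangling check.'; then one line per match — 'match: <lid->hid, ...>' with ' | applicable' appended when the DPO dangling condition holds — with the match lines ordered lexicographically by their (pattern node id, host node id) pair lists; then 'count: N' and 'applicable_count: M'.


4 match(es); 4 pass the dangling check.
match: 0->9, 1->5, 2->8, 3->15, 4->16 | applicable
match: 0->9, 1->5, 2->8, 3->15, 4->17 | applicable
match: 0->9, 1->8, 2->5, 3->16, 4->15 | applicable
match: 0->9, 1->8, 2->5, 3->17, 4->15 | applicable
count: 4
applicable_count: 4


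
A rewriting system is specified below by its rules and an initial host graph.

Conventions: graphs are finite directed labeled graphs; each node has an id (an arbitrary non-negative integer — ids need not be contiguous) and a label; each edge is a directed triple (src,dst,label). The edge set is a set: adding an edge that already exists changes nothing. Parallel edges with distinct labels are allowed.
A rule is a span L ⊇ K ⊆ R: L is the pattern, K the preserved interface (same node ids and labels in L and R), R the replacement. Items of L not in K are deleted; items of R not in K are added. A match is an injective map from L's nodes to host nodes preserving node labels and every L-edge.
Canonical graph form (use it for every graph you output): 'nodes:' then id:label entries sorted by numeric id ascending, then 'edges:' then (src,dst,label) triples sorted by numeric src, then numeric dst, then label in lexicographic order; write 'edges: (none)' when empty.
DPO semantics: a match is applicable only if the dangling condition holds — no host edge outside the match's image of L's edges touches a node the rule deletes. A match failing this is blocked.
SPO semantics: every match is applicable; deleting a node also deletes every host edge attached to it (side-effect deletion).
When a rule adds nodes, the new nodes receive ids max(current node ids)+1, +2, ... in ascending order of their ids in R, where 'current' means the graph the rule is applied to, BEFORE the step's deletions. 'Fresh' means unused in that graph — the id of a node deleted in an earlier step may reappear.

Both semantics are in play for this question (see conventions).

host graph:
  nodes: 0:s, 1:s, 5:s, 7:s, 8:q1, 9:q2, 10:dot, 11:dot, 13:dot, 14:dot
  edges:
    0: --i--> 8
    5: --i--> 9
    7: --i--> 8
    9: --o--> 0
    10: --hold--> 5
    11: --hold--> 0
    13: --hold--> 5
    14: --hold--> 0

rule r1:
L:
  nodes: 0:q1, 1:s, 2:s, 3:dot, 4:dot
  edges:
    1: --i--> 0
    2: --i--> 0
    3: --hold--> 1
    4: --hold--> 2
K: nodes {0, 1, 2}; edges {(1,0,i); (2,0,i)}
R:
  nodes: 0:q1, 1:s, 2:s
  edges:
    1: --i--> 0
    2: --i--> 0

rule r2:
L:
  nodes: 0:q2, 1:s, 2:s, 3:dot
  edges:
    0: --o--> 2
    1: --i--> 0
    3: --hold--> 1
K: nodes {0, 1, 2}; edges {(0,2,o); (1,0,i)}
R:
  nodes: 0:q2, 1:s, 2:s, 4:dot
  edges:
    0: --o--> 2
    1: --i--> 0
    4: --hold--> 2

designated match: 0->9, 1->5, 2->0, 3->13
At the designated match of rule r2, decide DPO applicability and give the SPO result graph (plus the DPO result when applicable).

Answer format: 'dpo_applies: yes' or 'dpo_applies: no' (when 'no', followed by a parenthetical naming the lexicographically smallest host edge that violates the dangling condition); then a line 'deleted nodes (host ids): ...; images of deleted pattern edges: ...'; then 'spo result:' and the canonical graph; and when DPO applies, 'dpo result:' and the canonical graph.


dpo_applies: yes
deleted nodes (host ids): 13; images of deleted pattern edges: (13,5,hold)
spo result:
nodes: 0:s, 1:s, 5:s, 7:s, 8:q1, 9:q2, 10:dot, 11:dot, 14:dot, 15:dot
edges: (0,8,i); (5,9,i); (7,8,i); (9,0,o); (10,5,hold); (11,0,hold); (14,0,hold); (15,0,hold)
dpo result:
nodes: 0:s, 1:s, 5:s, 7:s, 8:q1, 9:q2, 10:dot, 11:dot, 14:dot, 15:dot
edges: (0,8,i); (5,9,i); (7,8,i); (9,0,o); (10,5,hold); (11,0,hold); (14,0,hold); (15,0,hold)


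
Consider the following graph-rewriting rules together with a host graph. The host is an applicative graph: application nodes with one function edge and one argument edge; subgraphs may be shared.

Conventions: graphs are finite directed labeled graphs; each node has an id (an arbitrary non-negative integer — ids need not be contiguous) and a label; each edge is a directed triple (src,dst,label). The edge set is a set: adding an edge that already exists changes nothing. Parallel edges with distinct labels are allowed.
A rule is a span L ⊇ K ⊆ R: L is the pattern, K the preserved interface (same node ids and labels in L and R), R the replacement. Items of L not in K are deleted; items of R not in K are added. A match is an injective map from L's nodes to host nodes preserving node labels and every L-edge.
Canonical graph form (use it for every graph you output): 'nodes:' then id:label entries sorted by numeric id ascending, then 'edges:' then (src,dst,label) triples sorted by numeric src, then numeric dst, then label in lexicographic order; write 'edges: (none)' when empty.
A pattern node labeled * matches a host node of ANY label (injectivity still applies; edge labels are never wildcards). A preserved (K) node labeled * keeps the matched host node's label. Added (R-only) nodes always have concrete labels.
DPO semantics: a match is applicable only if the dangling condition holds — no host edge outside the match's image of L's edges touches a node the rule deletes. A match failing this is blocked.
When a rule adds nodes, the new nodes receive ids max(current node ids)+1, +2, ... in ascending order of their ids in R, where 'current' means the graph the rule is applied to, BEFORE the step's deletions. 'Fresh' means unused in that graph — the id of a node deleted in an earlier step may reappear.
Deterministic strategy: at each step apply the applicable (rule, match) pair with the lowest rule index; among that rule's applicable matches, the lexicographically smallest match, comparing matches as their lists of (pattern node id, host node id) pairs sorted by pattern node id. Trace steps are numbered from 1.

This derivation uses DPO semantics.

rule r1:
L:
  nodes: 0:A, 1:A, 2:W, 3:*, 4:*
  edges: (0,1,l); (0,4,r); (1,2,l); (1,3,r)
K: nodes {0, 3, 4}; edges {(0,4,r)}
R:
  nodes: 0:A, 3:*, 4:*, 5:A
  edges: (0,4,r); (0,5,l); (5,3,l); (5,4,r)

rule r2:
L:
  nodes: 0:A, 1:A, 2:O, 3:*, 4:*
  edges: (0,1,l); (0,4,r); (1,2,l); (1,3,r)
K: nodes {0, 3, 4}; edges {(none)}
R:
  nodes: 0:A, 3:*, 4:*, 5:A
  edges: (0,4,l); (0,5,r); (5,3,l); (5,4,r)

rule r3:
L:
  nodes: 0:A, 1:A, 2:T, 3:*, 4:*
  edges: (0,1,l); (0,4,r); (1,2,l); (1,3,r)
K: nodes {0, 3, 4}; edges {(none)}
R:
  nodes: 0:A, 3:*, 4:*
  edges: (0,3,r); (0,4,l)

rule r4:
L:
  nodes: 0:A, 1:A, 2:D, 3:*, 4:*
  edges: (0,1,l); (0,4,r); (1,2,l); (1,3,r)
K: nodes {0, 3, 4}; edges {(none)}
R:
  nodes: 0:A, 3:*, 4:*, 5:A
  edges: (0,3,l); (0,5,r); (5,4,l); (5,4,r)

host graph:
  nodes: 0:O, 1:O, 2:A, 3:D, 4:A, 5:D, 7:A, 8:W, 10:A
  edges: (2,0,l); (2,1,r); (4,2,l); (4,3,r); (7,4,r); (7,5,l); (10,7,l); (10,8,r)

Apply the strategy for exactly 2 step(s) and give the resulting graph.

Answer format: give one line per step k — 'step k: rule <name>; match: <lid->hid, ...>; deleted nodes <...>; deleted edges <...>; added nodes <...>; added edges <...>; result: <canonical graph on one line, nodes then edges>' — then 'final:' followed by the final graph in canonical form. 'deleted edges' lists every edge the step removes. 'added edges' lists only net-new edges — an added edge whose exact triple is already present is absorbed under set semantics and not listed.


step 1: rule r2; match: 0->4, 1->2, 2->0, 3->1, 4->3; deleted nodes 0, 2; deleted edges (2,0,l); (2,1,r); (4,2,l); (4,3,r); added nodes 11; added edges (4,3,l); (4,11,r); (11,1,l); (11,3,r); result: nodes: 1:O, 3:D, 4:A, 5:D, 7:A, 8:W, 10:A, 11:A edges: (4,3,l); (4,11,r); (7,4,r); (7,5,l); (10,7,l); (10,8,r); (11,1,l); (11,3,r)
step 2: rule r4; match: 0->10, 1->7, 2->5, 3->4, 4->8; deleted nodes 5, 7; deleted edges (7,4,r); (7,5,l); (10,7,l); (10,8,r); added nodes 12; added edges (10,4,l); (10,12,r); (12,8,l); (12,8,r); result: nodes: 1:O, 3:D, 4:A, 8:W, 10:A, 11:A, 12:A edges: (4,3,l); (4,11,r); (10,4,l); (10,12,r); (11,1,l); (11,3,r); (12,8,l); (12,8,r)
final:
nodes: 1:O, 3:D, 4:A, 8:W, 10:A, 11:A, 12:A
edges: (4,3,l); (4,11,r); (10,4,l); (10,12,r); (11,1,l); (11,3,r); (12,8,l); (12,8,r)


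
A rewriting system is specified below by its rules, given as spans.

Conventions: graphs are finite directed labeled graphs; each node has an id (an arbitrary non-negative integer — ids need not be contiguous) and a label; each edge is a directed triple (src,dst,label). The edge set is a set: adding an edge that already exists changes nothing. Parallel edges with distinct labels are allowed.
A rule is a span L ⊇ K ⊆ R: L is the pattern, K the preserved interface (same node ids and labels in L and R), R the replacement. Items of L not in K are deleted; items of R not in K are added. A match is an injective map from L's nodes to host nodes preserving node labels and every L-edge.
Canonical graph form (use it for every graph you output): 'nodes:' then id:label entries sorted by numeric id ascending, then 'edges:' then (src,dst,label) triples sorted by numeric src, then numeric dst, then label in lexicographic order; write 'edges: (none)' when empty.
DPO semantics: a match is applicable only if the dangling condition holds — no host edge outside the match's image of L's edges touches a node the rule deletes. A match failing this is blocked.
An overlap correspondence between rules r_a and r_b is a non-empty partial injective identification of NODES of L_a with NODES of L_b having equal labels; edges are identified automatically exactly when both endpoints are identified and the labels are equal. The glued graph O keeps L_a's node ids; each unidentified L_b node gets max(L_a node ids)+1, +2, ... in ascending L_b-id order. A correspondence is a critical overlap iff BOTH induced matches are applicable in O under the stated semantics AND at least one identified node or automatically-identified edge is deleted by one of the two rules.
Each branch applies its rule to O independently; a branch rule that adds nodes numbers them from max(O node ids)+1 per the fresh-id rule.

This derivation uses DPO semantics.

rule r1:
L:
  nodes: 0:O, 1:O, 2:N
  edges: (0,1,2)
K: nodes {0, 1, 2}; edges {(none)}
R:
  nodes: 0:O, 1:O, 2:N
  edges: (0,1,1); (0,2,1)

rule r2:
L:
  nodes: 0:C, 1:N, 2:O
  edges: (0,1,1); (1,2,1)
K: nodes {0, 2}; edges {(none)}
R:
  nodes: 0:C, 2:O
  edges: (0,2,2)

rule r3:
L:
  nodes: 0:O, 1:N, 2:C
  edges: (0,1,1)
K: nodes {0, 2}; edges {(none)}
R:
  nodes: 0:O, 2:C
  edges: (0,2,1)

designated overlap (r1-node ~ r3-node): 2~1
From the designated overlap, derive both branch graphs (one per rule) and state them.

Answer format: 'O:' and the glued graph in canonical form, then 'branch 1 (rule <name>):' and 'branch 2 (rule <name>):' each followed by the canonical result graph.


O:
nodes: 0:O, 1:O, 2:N, 3:O, 4:C
edges: (0,1,2); (3,2,1)
branch 1 (rule r1):
nodes: 0:O, 1:O, 2:N, 3:O, 4:C
edges: (0,1,1); (0,2,1); (3,2,1)
branch 2 (rule r3):
nodes: 0:O, 1:O, 3:O, 4:C
edges: (0,1,2); (3,4,1)


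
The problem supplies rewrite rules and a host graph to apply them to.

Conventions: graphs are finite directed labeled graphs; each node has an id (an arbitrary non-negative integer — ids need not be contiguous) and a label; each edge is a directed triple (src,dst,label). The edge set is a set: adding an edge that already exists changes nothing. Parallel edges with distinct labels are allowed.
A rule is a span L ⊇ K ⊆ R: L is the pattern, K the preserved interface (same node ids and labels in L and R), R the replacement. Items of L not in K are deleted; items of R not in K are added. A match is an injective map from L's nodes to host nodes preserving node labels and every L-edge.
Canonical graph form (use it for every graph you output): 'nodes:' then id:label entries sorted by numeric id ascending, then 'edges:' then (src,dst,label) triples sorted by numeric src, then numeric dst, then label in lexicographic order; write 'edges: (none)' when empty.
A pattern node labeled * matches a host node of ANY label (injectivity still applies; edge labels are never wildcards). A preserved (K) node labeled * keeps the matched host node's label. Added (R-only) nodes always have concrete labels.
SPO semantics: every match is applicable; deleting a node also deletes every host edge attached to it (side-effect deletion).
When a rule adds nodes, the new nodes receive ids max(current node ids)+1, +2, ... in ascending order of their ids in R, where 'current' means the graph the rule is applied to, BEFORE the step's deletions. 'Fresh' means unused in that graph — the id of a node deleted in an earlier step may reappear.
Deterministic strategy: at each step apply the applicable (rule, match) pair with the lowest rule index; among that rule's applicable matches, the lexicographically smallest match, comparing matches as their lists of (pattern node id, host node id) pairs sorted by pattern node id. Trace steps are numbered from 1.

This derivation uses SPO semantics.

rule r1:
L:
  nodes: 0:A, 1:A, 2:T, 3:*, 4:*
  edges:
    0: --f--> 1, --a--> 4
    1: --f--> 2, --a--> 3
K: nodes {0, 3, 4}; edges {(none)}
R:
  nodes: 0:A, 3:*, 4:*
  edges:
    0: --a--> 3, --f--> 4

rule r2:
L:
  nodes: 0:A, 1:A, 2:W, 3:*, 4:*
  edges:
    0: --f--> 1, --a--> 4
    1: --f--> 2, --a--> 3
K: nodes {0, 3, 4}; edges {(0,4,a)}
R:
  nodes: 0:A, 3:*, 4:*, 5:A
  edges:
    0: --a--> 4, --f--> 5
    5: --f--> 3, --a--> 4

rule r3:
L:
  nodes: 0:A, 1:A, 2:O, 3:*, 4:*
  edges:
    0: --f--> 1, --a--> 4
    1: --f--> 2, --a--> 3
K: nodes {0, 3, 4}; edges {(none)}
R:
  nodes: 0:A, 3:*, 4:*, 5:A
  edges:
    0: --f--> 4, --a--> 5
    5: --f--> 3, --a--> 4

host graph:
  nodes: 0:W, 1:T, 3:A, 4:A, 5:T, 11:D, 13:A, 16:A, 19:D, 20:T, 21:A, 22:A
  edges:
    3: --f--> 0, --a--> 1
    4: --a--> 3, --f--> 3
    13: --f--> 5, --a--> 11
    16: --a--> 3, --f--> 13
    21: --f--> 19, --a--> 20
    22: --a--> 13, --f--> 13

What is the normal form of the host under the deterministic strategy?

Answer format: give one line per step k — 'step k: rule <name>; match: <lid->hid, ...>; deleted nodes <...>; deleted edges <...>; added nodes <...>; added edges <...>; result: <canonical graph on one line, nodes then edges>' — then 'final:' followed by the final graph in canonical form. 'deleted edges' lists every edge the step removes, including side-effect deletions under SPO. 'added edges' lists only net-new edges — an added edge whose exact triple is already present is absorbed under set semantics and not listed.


step 1: rule r1; match: 0->16, 1->13, 2->5, 3->11, 4->3; deleted nodes 5, 13; deleted edges (13,5,f); (13,11,a); (16,3,a); (16,13,f); (22,13,a); (22,13,f); added nodes (none); added edges (16,3,f); (16,11,a); result: nodes: 0:W, 1:T, 3:A, 4:A, 11:D, 16:A, 19:D, 20:T, 21:A, 22:A edges: (3,0,f); (3,1,a); (4,3,a); (4,3,f); (16,3,f); (16,11,a); (21,19,f); (21,20,a)
step 2: rule r2; match: 0->16, 1->3, 2->0, 3->1, 4->11; deleted nodes 0, 3; deleted edges (3,0,f); (3,1,a); (4,3,a); (4,3,f); (16,3,f); added nodes 23; added edges (16,23,f); (23,1,f); (23,11,a); result: nodes: 1:T, 4:A, 11:D, 16:A, 19:D, 20:T, 21:A, 22:A, 23:A edges: (16,11,a); (16,23,f); (21,19,f); (21,20,a); (23,1,f); (23,11,a)
final:
nodes: 1:T, 4:A, 11:D, 16:A, 19:D, 20:T, 21:A, 22:A, 23:A
edges: (16,11,a); (16,23,f); (21,19,f); (21,20,a); (23,1,f); (23,11,a)


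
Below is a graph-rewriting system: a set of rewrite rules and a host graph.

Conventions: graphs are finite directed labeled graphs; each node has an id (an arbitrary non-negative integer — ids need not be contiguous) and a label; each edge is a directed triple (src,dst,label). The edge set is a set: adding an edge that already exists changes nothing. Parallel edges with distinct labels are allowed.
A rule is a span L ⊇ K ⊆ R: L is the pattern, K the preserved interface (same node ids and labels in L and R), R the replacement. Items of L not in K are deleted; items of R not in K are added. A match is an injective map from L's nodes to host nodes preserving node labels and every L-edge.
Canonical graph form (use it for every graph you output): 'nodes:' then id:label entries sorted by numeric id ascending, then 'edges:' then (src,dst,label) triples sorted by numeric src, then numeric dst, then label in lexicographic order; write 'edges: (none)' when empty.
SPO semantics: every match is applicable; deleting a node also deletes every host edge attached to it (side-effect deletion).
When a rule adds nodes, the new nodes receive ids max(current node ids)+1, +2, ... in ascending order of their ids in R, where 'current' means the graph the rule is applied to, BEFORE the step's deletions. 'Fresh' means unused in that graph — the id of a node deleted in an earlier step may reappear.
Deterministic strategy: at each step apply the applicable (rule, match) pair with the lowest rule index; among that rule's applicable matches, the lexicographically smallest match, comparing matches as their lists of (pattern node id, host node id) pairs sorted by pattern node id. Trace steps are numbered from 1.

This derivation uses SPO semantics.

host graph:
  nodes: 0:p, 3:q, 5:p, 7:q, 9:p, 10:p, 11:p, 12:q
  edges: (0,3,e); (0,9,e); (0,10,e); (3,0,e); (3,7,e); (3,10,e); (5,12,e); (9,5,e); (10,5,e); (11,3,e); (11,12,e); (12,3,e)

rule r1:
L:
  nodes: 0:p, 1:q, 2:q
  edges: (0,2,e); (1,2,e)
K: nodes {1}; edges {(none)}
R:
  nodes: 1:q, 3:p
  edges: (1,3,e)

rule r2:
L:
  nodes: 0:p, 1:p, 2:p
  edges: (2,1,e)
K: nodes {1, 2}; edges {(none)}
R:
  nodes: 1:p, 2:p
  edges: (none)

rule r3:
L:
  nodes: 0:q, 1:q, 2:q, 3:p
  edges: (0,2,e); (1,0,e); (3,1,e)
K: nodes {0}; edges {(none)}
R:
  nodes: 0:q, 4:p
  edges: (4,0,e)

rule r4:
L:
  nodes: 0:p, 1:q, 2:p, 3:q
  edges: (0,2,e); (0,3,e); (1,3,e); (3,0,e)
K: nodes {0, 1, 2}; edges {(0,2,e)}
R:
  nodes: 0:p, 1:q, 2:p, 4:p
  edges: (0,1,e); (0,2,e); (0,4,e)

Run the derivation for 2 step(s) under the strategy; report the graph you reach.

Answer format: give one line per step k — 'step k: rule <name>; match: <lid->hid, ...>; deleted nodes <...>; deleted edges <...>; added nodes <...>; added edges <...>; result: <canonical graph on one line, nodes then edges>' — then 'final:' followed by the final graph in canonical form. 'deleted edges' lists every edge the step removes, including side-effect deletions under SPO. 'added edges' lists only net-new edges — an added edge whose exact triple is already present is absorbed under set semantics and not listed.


step 1: rule r1; match: 0->0, 1->12, 2->3; deleted nodes 0, 3; deleted edges (0,3,e); (0,9,e); (0,10,e); (3,0,e); (3,7,e); (3,10,e); (11,3,e); (12,3,e); added nodes 13; added edges (12,13,e); result: nodes: 5:p, 7:q, 9:p, 10:p, 11:p, 12:q, 13:p edges: (5,12,e); (9,5,e); (10,5,e); (11,12,e); (12,13,e)
step 2: rule r2; match: 0->9, 1->5, 2->10; deleted nodes 9; deleted edges (9,5,e); (10,5,e); added nodes (none); added edges (none); result: nodes: 5:p, 7:q, 10:p, 11:p, 12:q, 13:p edges: (5,12,e); (11,12,e); (12,13,e)
final:
nodes: 5:p, 7:q, 10:p, 11:p, 12:q, 13:p
edges: (5,12,e); (11,12,e); (12,13,e)


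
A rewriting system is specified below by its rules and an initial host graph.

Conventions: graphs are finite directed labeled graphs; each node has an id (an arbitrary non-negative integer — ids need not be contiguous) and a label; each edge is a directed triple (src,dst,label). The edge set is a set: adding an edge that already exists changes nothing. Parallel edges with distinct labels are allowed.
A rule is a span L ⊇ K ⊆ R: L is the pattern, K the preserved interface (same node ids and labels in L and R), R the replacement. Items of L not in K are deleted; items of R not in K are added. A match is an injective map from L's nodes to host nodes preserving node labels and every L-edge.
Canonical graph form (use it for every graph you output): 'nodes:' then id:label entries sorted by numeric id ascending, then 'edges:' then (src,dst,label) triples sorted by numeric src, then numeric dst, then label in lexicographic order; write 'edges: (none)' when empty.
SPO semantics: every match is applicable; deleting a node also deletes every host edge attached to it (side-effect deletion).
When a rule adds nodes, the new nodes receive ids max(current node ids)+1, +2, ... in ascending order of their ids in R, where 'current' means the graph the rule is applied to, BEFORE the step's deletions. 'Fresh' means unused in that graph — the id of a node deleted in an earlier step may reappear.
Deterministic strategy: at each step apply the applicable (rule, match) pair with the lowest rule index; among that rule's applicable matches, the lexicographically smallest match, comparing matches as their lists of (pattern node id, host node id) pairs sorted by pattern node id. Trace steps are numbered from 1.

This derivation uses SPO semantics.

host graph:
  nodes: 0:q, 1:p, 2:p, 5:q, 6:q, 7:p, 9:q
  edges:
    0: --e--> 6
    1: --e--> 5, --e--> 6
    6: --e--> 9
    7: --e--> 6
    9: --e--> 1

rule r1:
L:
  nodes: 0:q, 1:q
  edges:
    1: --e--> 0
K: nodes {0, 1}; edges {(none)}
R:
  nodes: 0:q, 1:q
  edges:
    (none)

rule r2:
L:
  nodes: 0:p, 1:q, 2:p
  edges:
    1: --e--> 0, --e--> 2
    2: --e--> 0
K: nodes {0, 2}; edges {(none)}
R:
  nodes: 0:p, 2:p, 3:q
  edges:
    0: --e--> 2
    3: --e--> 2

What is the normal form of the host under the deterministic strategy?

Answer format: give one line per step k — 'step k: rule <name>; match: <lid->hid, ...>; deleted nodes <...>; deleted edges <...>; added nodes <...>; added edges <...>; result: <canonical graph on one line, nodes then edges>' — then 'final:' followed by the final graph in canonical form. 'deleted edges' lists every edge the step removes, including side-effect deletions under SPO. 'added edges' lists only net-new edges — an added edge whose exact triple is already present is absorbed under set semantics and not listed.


step 1: rule r1; match: 0->6, 1->0; deleted nodes (none); deleted edges (0,6,e); added nodes (none); added edges (none); result: nodes: 0:q, 1:p, 2:p, 5:q, 6:q, 7:p, 9:q edges: (1,5,e); (1,6,e); (6,9,e); (7,6,e); (9,1,e)
step 2: rule r1; match: 0->9, 1->6; deleted nodes (none); deleted edges (6,9,e); added nodes (none); added edges (none); result: nodes: 0:q, 1:p, 2:p, 5:q, 6:q, 7:p, 9:q edges: (1,5,e); (1,6,e); (7,6,e); (9,1,e)
final:
nodes: 0:q, 1:p, 2:p, 5:q, 6:q, 7:p, 9:q
edges: (1,5,e); (1,6,e); (7,6,e); (9,1,e)


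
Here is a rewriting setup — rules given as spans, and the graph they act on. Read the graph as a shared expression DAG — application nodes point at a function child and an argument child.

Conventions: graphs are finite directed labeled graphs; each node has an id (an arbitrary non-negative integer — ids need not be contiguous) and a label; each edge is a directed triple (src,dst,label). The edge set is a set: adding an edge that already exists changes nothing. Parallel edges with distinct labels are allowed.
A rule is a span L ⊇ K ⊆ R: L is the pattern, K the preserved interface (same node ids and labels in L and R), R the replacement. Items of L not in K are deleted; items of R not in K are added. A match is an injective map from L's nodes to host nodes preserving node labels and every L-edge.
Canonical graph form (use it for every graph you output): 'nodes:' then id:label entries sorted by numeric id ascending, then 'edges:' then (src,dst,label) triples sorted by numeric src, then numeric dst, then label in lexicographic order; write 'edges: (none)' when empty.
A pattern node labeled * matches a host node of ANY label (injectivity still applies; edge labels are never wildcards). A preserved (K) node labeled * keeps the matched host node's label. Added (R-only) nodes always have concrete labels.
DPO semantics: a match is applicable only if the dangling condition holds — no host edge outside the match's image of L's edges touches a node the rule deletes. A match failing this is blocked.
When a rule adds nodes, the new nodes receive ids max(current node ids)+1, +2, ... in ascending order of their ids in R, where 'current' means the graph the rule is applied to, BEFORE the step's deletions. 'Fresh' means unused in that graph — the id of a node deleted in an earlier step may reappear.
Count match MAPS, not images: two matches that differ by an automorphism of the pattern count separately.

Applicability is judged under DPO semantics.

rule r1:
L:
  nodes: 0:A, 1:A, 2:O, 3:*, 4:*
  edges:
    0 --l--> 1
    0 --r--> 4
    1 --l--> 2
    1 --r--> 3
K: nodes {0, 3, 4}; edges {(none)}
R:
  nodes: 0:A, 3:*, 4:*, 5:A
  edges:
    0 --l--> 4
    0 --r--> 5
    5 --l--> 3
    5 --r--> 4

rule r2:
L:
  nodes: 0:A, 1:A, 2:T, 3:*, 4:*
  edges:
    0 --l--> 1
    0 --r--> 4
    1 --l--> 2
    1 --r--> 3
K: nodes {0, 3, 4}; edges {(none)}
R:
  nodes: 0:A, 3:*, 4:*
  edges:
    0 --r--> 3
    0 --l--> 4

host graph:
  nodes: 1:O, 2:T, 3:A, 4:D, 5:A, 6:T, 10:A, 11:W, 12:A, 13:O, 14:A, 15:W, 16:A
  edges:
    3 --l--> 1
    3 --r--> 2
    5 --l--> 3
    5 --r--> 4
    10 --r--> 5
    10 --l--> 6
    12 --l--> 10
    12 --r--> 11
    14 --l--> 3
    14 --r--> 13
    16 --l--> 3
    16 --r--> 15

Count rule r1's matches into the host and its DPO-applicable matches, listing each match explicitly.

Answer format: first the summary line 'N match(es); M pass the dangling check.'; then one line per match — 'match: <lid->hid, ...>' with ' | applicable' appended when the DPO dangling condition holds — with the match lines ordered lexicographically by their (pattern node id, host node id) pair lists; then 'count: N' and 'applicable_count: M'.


3 match(es); 0 pass the dangling check.
match: 0->5, 1->3, 2->1, 3->2, 4->4
match: 0->14, 1->3, 2->1, 3->2, 4->13
match: 0->16, 1->3, 2->1, 3->2, 4->15
count: 3
applicable_count: 0


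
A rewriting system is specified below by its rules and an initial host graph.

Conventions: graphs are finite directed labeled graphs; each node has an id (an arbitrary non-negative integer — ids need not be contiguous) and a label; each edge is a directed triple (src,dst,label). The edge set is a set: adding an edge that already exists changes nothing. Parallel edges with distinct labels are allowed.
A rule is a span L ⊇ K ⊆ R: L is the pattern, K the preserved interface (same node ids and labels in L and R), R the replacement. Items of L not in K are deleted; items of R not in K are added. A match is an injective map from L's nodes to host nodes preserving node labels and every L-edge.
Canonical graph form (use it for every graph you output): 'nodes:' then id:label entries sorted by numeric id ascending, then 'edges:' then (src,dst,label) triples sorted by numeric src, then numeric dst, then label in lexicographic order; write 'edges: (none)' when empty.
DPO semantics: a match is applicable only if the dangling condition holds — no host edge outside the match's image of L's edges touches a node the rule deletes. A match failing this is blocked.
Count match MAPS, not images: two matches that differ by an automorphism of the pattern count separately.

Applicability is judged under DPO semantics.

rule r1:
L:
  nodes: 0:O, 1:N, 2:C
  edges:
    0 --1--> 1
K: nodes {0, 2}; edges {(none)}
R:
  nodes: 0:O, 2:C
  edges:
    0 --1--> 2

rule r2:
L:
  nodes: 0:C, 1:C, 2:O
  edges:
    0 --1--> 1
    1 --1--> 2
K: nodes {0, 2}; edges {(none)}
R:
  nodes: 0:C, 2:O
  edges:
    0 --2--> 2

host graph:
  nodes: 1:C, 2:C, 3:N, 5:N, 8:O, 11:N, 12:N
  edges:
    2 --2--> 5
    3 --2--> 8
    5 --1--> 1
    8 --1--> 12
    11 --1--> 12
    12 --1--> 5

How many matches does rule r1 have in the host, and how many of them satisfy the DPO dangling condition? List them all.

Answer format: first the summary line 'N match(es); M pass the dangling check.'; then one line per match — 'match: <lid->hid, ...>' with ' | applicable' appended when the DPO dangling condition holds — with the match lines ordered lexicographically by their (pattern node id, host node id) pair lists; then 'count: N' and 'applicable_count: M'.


2 match(es); 0 pass the dangling check.
match: 0->8, 1->12, 2->1
match: 0->8, 1->12, 2->2
count: 2
applicable_count: 0


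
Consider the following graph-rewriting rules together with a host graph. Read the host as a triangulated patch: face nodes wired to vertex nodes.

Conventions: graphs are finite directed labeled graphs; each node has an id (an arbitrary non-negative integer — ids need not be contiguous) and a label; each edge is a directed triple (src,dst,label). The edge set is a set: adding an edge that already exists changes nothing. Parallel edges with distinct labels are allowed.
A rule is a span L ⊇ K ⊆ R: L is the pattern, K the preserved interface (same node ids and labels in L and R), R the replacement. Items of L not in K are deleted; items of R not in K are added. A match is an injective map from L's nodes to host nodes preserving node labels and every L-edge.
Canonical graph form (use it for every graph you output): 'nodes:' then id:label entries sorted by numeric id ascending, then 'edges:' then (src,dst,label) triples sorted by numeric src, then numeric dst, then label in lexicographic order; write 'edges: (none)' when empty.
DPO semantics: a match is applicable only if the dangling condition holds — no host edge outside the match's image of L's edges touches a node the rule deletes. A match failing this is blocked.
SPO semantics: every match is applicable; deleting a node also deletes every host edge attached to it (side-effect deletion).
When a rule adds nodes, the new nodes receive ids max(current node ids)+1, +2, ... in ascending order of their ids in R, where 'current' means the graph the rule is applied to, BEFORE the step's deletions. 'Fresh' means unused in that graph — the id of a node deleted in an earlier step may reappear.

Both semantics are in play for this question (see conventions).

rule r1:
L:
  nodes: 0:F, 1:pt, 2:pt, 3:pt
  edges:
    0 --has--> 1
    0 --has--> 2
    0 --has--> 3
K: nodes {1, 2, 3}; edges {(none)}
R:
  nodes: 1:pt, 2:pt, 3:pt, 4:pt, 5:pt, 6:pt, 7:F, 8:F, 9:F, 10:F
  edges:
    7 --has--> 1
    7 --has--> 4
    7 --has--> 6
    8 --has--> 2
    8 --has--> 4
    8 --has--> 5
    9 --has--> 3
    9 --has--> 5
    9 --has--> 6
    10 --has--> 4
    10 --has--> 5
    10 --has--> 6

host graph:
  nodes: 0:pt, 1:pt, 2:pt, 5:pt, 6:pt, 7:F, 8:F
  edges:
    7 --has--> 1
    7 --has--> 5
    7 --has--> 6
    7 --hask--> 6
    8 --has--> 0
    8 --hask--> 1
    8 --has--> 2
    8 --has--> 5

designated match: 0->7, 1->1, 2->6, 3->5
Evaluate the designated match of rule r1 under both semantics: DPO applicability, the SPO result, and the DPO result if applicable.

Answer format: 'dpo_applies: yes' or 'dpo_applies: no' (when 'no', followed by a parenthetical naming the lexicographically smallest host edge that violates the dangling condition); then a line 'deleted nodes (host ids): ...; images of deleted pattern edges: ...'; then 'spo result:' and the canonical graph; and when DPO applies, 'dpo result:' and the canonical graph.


dpo_applies: no
(the rule deletes node 7, which keeps host edge (7,6,hask) outside the match image — the dangling condition fails, DPO blocks; SPO proceeds and side-deletes such edges)
deleted nodes (host ids): 7; images of deleted pattern edges: (7,1,has); (7,5,has); (7,6,has)
spo result:
nodes: 0:pt, 1:pt, 2:pt, 5:pt, 6:pt, 8:F, 9:pt, 10:pt, 11:pt, 12:F, 13:F, 14:F, 15:F
edges: (8,0,has); (8,1,hask); (8,2,has); (8,5,has); (12,1,has); (12,9,has); (12,11,has); (13,6,has); (13,9,has); (13,10,has); (14,5,has); (14,10,has); (14,11,has); (15,9,has); (15,10,has); (15,11,has)
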